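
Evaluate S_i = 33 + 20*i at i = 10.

S_10 = 33 + 20*10 = 33 + 200 = 233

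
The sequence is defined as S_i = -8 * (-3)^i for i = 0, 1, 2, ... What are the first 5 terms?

This is a geometric sequence.
i=0: S_0 = -8 * (-3)^0 = -8
i=1: S_1 = -8 * (-3)^1 = 24
i=2: S_2 = -8 * (-3)^2 = -72
i=3: S_3 = -8 * (-3)^3 = 216
i=4: S_4 = -8 * (-3)^4 = -648
The first 5 terms are: [-8, 24, -72, 216, -648]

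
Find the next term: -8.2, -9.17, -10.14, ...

Differences: -9.17 - -8.2 = -0.97
This is an arithmetic sequence with common difference d = -0.97.
Next term = -10.14 + -0.97 = -11.11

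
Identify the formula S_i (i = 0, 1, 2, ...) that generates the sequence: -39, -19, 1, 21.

Check differences: -19 - -39 = 20
1 - -19 = 20
Common difference d = 20.
First term a = -39.
Formula: S_i = -39 + 20*i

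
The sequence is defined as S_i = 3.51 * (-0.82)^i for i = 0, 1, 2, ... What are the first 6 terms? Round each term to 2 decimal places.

This is a geometric sequence.
i=0: S_0 = 3.51 * (-0.82)^0 = 3.51
i=1: S_1 = 3.51 * (-0.82)^1 ≈ -2.88
i=2: S_2 = 3.51 * (-0.82)^2 ≈ 2.36
i=3: S_3 = 3.51 * (-0.82)^3 ≈ -1.94
i=4: S_4 = 3.51 * (-0.82)^4 ≈ 1.59
i=5: S_5 = 3.51 * (-0.82)^5 ≈ -1.3
The first 6 terms are: [3.51, -2.88, 2.36, -1.94, 1.59, -1.3]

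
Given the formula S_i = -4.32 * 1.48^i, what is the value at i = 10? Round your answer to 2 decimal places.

S_10 = -4.32 * 1.48^10 ≈ -4.32 * 50.4217 ≈ -217.82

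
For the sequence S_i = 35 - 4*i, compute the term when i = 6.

S_6 = 35 + -4*6 = 35 + -24 = 11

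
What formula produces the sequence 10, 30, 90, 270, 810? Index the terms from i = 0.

Check ratios: 30 / 10 = 3.0
Common ratio r = 3.
First term a = 10.
Formula: S_i = 10 * 3^i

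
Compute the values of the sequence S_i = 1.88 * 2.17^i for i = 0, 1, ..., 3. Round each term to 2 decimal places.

This is a geometric sequence.
i=0: S_0 = 1.88 * 2.17^0 = 1.88
i=1: S_1 = 1.88 * 2.17^1 ≈ 4.08
i=2: S_2 = 1.88 * 2.17^2 ≈ 8.85
i=3: S_3 = 1.88 * 2.17^3 ≈ 19.21
The first 4 terms are: [1.88, 4.08, 8.85, 19.21]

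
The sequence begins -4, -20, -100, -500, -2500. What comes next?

Ratios: -20 / -4 = 5.0
This is a geometric sequence with common ratio r = 5.
Next term = -2500 * 5 = -12500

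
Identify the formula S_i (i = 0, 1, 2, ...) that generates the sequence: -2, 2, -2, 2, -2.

Check ratios: 2 / -2 = -1.0
Common ratio r = -1.
First term a = -2.
Formula: S_i = -2 * (-1)^i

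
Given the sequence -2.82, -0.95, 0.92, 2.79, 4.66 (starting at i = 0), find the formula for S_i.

Check differences: -0.95 - -2.82 = 1.87
0.92 - -0.95 = 1.87
Common difference d = 1.87.
First term a = -2.82.
Formula: S_i = -2.82 + 1.87*i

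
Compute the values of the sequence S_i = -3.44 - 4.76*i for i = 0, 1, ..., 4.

This is an arithmetic sequence.
i=0: S_0 = -3.44 + -4.76*0 = -3.44
i=1: S_1 = -3.44 + -4.76*1 = -8.2
i=2: S_2 = -3.44 + -4.76*2 = -12.96
i=3: S_3 = -3.44 + -4.76*3 = -17.72
i=4: S_4 = -3.44 + -4.76*4 = -22.48
The first 5 terms are: [-3.44, -8.2, -12.96, -17.72, -22.48]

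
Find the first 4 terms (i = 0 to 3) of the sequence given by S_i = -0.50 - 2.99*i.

This is an arithmetic sequence.
i=0: S_0 = -0.5 + -2.99*0 = -0.5
i=1: S_1 = -0.5 + -2.99*1 = -3.49
i=2: S_2 = -0.5 + -2.99*2 = -6.48
i=3: S_3 = -0.5 + -2.99*3 = -9.47
The first 4 terms are: [-0.5, -3.49, -6.48, -9.47]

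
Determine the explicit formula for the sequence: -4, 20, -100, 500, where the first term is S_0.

Check ratios: 20 / -4 = -5.0
Common ratio r = -5.
First term a = -4.
Formula: S_i = -4 * (-5)^i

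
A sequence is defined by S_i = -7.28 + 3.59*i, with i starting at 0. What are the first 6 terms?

This is an arithmetic sequence.
i=0: S_0 = -7.28 + 3.59*0 = -7.28
i=1: S_1 = -7.28 + 3.59*1 = -3.69
i=2: S_2 = -7.28 + 3.59*2 = -0.1
i=3: S_3 = -7.28 + 3.59*3 = 3.49
i=4: S_4 = -7.28 + 3.59*4 = 7.08
i=5: S_5 = -7.28 + 3.59*5 = 10.67
The first 6 terms are: [-7.28, -3.69, -0.1, 3.49, 7.08, 10.67]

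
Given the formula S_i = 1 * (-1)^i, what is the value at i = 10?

S_10 = 1 * (-1)^10 = 1 * 1 = 1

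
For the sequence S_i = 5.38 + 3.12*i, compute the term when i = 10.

S_10 = 5.38 + 3.12*10 = 5.38 + 31.2 = 36.58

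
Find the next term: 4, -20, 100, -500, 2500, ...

Ratios: -20 / 4 = -5.0
This is a geometric sequence with common ratio r = -5.
Next term = 2500 * -5 = -12500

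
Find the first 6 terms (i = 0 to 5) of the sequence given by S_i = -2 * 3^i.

This is a geometric sequence.
i=0: S_0 = -2 * 3^0 = -2
i=1: S_1 = -2 * 3^1 = -6
i=2: S_2 = -2 * 3^2 = -18
i=3: S_3 = -2 * 3^3 = -54
i=4: S_4 = -2 * 3^4 = -162
i=5: S_5 = -2 * 3^5 = -486
The first 6 terms are: [-2, -6, -18, -54, -162, -486]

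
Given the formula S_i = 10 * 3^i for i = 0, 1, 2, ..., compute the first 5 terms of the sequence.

This is a geometric sequence.
i=0: S_0 = 10 * 3^0 = 10
i=1: S_1 = 10 * 3^1 = 30
i=2: S_2 = 10 * 3^2 = 90
i=3: S_3 = 10 * 3^3 = 270
i=4: S_4 = 10 * 3^4 = 810
The first 5 terms are: [10, 30, 90, 270, 810]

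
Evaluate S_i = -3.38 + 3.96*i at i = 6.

S_6 = -3.38 + 3.96*6 = -3.38 + 23.76 = 20.38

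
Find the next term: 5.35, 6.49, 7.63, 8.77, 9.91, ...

Differences: 6.49 - 5.35 = 1.14
This is an arithmetic sequence with common difference d = 1.14.
Next term = 9.91 + 1.14 = 11.05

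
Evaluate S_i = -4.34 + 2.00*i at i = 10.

S_10 = -4.34 + 2.0*10 = -4.34 + 20.0 = 15.66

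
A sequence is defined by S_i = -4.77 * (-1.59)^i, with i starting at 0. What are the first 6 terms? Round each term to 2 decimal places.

This is a geometric sequence.
i=0: S_0 = -4.77 * (-1.59)^0 = -4.77
i=1: S_1 = -4.77 * (-1.59)^1 ≈ 7.58
i=2: S_2 = -4.77 * (-1.59)^2 ≈ -12.06
i=3: S_3 = -4.77 * (-1.59)^3 ≈ 19.17
i=4: S_4 = -4.77 * (-1.59)^4 ≈ -30.49
i=5: S_5 = -4.77 * (-1.59)^5 ≈ 48.47
The first 6 terms are: [-4.77, 7.58, -12.06, 19.17, -30.49, 48.47]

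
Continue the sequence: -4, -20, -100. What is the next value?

Ratios: -20 / -4 = 5.0
This is a geometric sequence with common ratio r = 5.
Next term = -100 * 5 = -500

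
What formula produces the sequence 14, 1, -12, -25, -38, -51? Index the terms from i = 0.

Check differences: 1 - 14 = -13
-12 - 1 = -13
Common difference d = -13.
First term a = 14.
Formula: S_i = 14 - 13*i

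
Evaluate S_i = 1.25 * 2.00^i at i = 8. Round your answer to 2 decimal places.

S_8 = 1.25 * 2.0^8 = 1.25 * 256 = 320.0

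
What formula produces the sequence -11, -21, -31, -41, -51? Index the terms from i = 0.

Check differences: -21 - -11 = -10
-31 - -21 = -10
Common difference d = -10.
First term a = -11.
Formula: S_i = -11 - 10*i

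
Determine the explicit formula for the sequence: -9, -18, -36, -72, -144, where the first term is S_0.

Check ratios: -18 / -9 = 2.0
Common ratio r = 2.
First term a = -9.
Formula: S_i = -9 * 2^i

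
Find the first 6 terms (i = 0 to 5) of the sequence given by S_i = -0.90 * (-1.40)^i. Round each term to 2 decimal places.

This is a geometric sequence.
i=0: S_0 = -0.9 * (-1.4)^0 = -0.9
i=1: S_1 = -0.9 * (-1.4)^1 = 1.26
i=2: S_2 = -0.9 * (-1.4)^2 ≈ -1.76
i=3: S_3 = -0.9 * (-1.4)^3 ≈ 2.47
i=4: S_4 = -0.9 * (-1.4)^4 ≈ -3.46
i=5: S_5 = -0.9 * (-1.4)^5 ≈ 4.84
The first 6 terms are: [-0.9, 1.26, -1.76, 2.47, -3.46, 4.84]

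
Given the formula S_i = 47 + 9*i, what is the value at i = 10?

S_10 = 47 + 9*10 = 47 + 90 = 137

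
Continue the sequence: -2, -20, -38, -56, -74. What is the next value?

Differences: -20 - -2 = -18
This is an arithmetic sequence with common difference d = -18.
Next term = -74 + -18 = -92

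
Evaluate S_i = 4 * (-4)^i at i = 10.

S_10 = 4 * (-4)^10 = 4 * 1048576 = 4194304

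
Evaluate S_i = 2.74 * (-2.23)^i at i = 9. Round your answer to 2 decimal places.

S_9 = 2.74 * (-2.23)^9 ≈ 2.74 * -1363.7783 ≈ -3736.75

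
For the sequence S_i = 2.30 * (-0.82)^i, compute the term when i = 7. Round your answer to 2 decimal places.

S_7 = 2.3 * (-0.82)^7 ≈ 2.3 * -0.2493 ≈ -0.57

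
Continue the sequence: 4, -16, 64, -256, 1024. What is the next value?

Ratios: -16 / 4 = -4.0
This is a geometric sequence with common ratio r = -4.
Next term = 1024 * -4 = -4096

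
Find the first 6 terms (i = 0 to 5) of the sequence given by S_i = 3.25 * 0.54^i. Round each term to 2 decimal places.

This is a geometric sequence.
i=0: S_0 = 3.25 * 0.54^0 = 3.25
i=1: S_1 = 3.25 * 0.54^1 ≈ 1.76
i=2: S_2 = 3.25 * 0.54^2 ≈ 0.95
i=3: S_3 = 3.25 * 0.54^3 ≈ 0.51
i=4: S_4 = 3.25 * 0.54^4 ≈ 0.28
i=5: S_5 = 3.25 * 0.54^5 ≈ 0.15
The first 6 terms are: [3.25, 1.76, 0.95, 0.51, 0.28, 0.15]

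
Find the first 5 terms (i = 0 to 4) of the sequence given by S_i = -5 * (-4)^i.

This is a geometric sequence.
i=0: S_0 = -5 * (-4)^0 = -5
i=1: S_1 = -5 * (-4)^1 = 20
i=2: S_2 = -5 * (-4)^2 = -80
i=3: S_3 = -5 * (-4)^3 = 320
i=4: S_4 = -5 * (-4)^4 = -1280
The first 5 terms are: [-5, 20, -80, 320, -1280]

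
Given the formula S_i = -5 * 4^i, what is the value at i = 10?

S_10 = -5 * 4^10 = -5 * 1048576 = -5242880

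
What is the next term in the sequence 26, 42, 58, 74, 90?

Differences: 42 - 26 = 16
This is an arithmetic sequence with common difference d = 16.
Next term = 90 + 16 = 106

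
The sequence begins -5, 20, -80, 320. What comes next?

Ratios: 20 / -5 = -4.0
This is a geometric sequence with common ratio r = -4.
Next term = 320 * -4 = -1280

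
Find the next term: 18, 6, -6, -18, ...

Differences: 6 - 18 = -12
This is an arithmetic sequence with common difference d = -12.
Next term = -18 + -12 = -30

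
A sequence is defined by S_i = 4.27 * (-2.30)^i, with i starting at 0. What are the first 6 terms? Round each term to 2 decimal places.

This is a geometric sequence.
i=0: S_0 = 4.27 * (-2.3)^0 = 4.27
i=1: S_1 = 4.27 * (-2.3)^1 ≈ -9.82
i=2: S_2 = 4.27 * (-2.3)^2 ≈ 22.59
i=3: S_3 = 4.27 * (-2.3)^3 ≈ -51.95
i=4: S_4 = 4.27 * (-2.3)^4 ≈ 119.49
i=5: S_5 = 4.27 * (-2.3)^5 ≈ -274.83
The first 6 terms are: [4.27, -9.82, 22.59, -51.95, 119.49, -274.83]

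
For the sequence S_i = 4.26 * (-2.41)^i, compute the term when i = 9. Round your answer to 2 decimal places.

S_9 = 4.26 * (-2.41)^9 ≈ 4.26 * -2742.5426 ≈ -11683.23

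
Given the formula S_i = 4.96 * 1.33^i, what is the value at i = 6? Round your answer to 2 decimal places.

S_6 = 4.96 * 1.33^6 ≈ 4.96 * 5.5349 ≈ 27.45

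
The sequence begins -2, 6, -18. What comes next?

Ratios: 6 / -2 = -3.0
This is a geometric sequence with common ratio r = -3.
Next term = -18 * -3 = 54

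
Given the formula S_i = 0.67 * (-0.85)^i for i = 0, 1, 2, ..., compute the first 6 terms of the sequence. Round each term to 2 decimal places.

This is a geometric sequence.
i=0: S_0 = 0.67 * (-0.85)^0 = 0.67
i=1: S_1 = 0.67 * (-0.85)^1 ≈ -0.57
i=2: S_2 = 0.67 * (-0.85)^2 ≈ 0.48
i=3: S_3 = 0.67 * (-0.85)^3 ≈ -0.41
i=4: S_4 = 0.67 * (-0.85)^4 ≈ 0.35
i=5: S_5 = 0.67 * (-0.85)^5 ≈ -0.3
The first 6 terms are: [0.67, -0.57, 0.48, -0.41, 0.35, -0.3]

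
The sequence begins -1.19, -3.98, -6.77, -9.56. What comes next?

Differences: -3.98 - -1.19 = -2.79
This is an arithmetic sequence with common difference d = -2.79.
Next term = -9.56 + -2.79 = -12.35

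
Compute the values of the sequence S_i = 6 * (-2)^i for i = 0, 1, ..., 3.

This is a geometric sequence.
i=0: S_0 = 6 * (-2)^0 = 6
i=1: S_1 = 6 * (-2)^1 = -12
i=2: S_2 = 6 * (-2)^2 = 24
i=3: S_3 = 6 * (-2)^3 = -48
The first 4 terms are: [6, -12, 24, -48]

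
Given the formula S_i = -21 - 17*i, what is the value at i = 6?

S_6 = -21 + -17*6 = -21 + -102 = -123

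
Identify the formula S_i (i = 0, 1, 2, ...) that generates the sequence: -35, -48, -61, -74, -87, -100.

Check differences: -48 - -35 = -13
-61 - -48 = -13
Common difference d = -13.
First term a = -35.
Formula: S_i = -35 - 13*i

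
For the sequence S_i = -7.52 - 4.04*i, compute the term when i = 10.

S_10 = -7.52 + -4.04*10 = -7.52 + -40.4 = -47.92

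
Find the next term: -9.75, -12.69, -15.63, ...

Differences: -12.69 - -9.75 = -2.94
This is an arithmetic sequence with common difference d = -2.94.
Next term = -15.63 + -2.94 = -18.57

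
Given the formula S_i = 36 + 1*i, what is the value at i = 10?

S_10 = 36 + 1*10 = 36 + 10 = 46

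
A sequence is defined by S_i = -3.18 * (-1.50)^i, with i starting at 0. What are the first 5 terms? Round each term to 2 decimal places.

This is a geometric sequence.
i=0: S_0 = -3.18 * (-1.5)^0 = -3.18
i=1: S_1 = -3.18 * (-1.5)^1 = 4.77
i=2: S_2 = -3.18 * (-1.5)^2 ≈ -7.16
i=3: S_3 = -3.18 * (-1.5)^3 ≈ 10.73
i=4: S_4 = -3.18 * (-1.5)^4 ≈ -16.1
The first 5 terms are: [-3.18, 4.77, -7.16, 10.73, -16.1]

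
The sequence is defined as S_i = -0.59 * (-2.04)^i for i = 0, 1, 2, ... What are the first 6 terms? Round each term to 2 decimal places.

This is a geometric sequence.
i=0: S_0 = -0.59 * (-2.04)^0 = -0.59
i=1: S_1 = -0.59 * (-2.04)^1 ≈ 1.2
i=2: S_2 = -0.59 * (-2.04)^2 ≈ -2.46
i=3: S_3 = -0.59 * (-2.04)^3 ≈ 5.01
i=4: S_4 = -0.59 * (-2.04)^4 ≈ -10.22
i=5: S_5 = -0.59 * (-2.04)^5 ≈ 20.85
The first 6 terms are: [-0.59, 1.2, -2.46, 5.01, -10.22, 20.85]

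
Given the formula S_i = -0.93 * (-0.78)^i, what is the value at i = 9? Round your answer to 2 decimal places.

S_9 = -0.93 * (-0.78)^9 ≈ -0.93 * -0.1069 ≈ 0.1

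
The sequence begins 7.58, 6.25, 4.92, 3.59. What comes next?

Differences: 6.25 - 7.58 = -1.33
This is an arithmetic sequence with common difference d = -1.33.
Next term = 3.59 + -1.33 = 2.26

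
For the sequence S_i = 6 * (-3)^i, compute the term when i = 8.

S_8 = 6 * (-3)^8 = 6 * 6561 = 39366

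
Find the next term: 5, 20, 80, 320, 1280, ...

Ratios: 20 / 5 = 4.0
This is a geometric sequence with common ratio r = 4.
Next term = 1280 * 4 = 5120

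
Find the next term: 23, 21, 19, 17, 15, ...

Differences: 21 - 23 = -2
This is an arithmetic sequence with common difference d = -2.
Next term = 15 + -2 = 13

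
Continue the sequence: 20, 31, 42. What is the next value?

Differences: 31 - 20 = 11
This is an arithmetic sequence with common difference d = 11.
Next term = 42 + 11 = 53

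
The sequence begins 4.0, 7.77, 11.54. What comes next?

Differences: 7.77 - 4.0 = 3.77
This is an arithmetic sequence with common difference d = 3.77.
Next term = 11.54 + 3.77 = 15.31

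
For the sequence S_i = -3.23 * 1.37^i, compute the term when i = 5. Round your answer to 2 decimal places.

S_5 = -3.23 * 1.37^5 ≈ -3.23 * 4.8262 ≈ -15.59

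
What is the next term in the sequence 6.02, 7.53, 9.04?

Differences: 7.53 - 6.02 = 1.51
This is an arithmetic sequence with common difference d = 1.51.
Next term = 9.04 + 1.51 = 10.55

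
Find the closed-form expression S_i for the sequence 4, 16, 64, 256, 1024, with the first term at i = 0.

Check ratios: 16 / 4 = 4.0
Common ratio r = 4.
First term a = 4.
Formula: S_i = 4 * 4^i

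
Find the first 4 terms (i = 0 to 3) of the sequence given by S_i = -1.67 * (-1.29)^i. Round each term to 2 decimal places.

This is a geometric sequence.
i=0: S_0 = -1.67 * (-1.29)^0 = -1.67
i=1: S_1 = -1.67 * (-1.29)^1 ≈ 2.15
i=2: S_2 = -1.67 * (-1.29)^2 ≈ -2.78
i=3: S_3 = -1.67 * (-1.29)^3 ≈ 3.58
The first 4 terms are: [-1.67, 2.15, -2.78, 3.58]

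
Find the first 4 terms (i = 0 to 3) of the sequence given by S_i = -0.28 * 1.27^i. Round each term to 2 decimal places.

This is a geometric sequence.
i=0: S_0 = -0.28 * 1.27^0 = -0.28
i=1: S_1 = -0.28 * 1.27^1 ≈ -0.36
i=2: S_2 = -0.28 * 1.27^2 ≈ -0.45
i=3: S_3 = -0.28 * 1.27^3 ≈ -0.57
The first 4 terms are: [-0.28, -0.36, -0.45, -0.57]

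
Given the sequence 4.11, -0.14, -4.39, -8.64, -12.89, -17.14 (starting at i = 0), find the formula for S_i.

Check differences: -0.14 - 4.11 = -4.25
-4.39 - -0.14 = -4.25
Common difference d = -4.25.
First term a = 4.11.
Formula: S_i = 4.11 - 4.25*i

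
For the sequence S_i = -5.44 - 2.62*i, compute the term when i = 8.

S_8 = -5.44 + -2.62*8 = -5.44 + -20.96 = -26.4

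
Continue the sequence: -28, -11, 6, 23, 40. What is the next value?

Differences: -11 - -28 = 17
This is an arithmetic sequence with common difference d = 17.
Next term = 40 + 17 = 57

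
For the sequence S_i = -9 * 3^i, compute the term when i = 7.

S_7 = -9 * 3^7 = -9 * 2187 = -19683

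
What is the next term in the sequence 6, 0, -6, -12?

Differences: 0 - 6 = -6
This is an arithmetic sequence with common difference d = -6.
Next term = -12 + -6 = -18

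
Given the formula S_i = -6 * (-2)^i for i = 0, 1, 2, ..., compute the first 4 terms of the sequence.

This is a geometric sequence.
i=0: S_0 = -6 * (-2)^0 = -6
i=1: S_1 = -6 * (-2)^1 = 12
i=2: S_2 = -6 * (-2)^2 = -24
i=3: S_3 = -6 * (-2)^3 = 48
The first 4 terms are: [-6, 12, -24, 48]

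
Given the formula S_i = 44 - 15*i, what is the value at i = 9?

S_9 = 44 + -15*9 = 44 + -135 = -91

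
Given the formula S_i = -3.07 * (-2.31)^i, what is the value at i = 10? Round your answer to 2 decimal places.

S_10 = -3.07 * (-2.31)^10 ≈ -3.07 * 4326.3316 ≈ -13281.84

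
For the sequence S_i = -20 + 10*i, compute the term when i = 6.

S_6 = -20 + 10*6 = -20 + 60 = 40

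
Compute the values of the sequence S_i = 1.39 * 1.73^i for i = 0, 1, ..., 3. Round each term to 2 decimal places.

This is a geometric sequence.
i=0: S_0 = 1.39 * 1.73^0 = 1.39
i=1: S_1 = 1.39 * 1.73^1 ≈ 2.4
i=2: S_2 = 1.39 * 1.73^2 ≈ 4.16
i=3: S_3 = 1.39 * 1.73^3 ≈ 7.2
The first 4 terms are: [1.39, 2.4, 4.16, 7.2]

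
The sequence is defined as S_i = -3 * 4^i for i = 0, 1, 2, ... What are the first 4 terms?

This is a geometric sequence.
i=0: S_0 = -3 * 4^0 = -3
i=1: S_1 = -3 * 4^1 = -12
i=2: S_2 = -3 * 4^2 = -48
i=3: S_3 = -3 * 4^3 = -192
The first 4 terms are: [-3, -12, -48, -192]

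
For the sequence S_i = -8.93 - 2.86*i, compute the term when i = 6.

S_6 = -8.93 + -2.86*6 = -8.93 + -17.16 = -26.09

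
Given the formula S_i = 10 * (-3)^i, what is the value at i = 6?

S_6 = 10 * (-3)^6 = 10 * 729 = 7290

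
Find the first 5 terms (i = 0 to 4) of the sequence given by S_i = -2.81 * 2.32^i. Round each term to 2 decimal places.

This is a geometric sequence.
i=0: S_0 = -2.81 * 2.32^0 = -2.81
i=1: S_1 = -2.81 * 2.32^1 ≈ -6.52
i=2: S_2 = -2.81 * 2.32^2 ≈ -15.12
i=3: S_3 = -2.81 * 2.32^3 ≈ -35.09
i=4: S_4 = -2.81 * 2.32^4 ≈ -81.41
The first 5 terms are: [-2.81, -6.52, -15.12, -35.09, -81.41]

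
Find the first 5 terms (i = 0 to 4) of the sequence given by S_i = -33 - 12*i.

This is an arithmetic sequence.
i=0: S_0 = -33 + -12*0 = -33
i=1: S_1 = -33 + -12*1 = -45
i=2: S_2 = -33 + -12*2 = -57
i=3: S_3 = -33 + -12*3 = -69
i=4: S_4 = -33 + -12*4 = -81
The first 5 terms are: [-33, -45, -57, -69, -81]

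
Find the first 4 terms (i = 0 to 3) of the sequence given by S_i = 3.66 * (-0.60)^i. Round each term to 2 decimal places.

This is a geometric sequence.
i=0: S_0 = 3.66 * (-0.6)^0 = 3.66
i=1: S_1 = 3.66 * (-0.6)^1 ≈ -2.2
i=2: S_2 = 3.66 * (-0.6)^2 ≈ 1.32
i=3: S_3 = 3.66 * (-0.6)^3 ≈ -0.79
The first 4 terms are: [3.66, -2.2, 1.32, -0.79]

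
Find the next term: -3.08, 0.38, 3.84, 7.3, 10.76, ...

Differences: 0.38 - -3.08 = 3.46
This is an arithmetic sequence with common difference d = 3.46.
Next term = 10.76 + 3.46 = 14.22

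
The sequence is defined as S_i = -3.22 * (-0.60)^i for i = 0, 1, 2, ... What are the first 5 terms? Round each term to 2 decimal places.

This is a geometric sequence.
i=0: S_0 = -3.22 * (-0.6)^0 = -3.22
i=1: S_1 = -3.22 * (-0.6)^1 ≈ 1.93
i=2: S_2 = -3.22 * (-0.6)^2 ≈ -1.16
i=3: S_3 = -3.22 * (-0.6)^3 ≈ 0.7
i=4: S_4 = -3.22 * (-0.6)^4 ≈ -0.42
The first 5 terms are: [-3.22, 1.93, -1.16, 0.7, -0.42]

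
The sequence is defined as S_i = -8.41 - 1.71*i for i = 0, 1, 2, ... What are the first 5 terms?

This is an arithmetic sequence.
i=0: S_0 = -8.41 + -1.71*0 = -8.41
i=1: S_1 = -8.41 + -1.71*1 = -10.12
i=2: S_2 = -8.41 + -1.71*2 = -11.83
i=3: S_3 = -8.41 + -1.71*3 = -13.54
i=4: S_4 = -8.41 + -1.71*4 = -15.25
The first 5 terms are: [-8.41, -10.12, -11.83, -13.54, -15.25]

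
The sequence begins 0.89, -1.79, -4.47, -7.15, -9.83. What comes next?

Differences: -1.79 - 0.89 = -2.68
This is an arithmetic sequence with common difference d = -2.68.
Next term = -9.83 + -2.68 = -12.51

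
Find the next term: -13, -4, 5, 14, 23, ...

Differences: -4 - -13 = 9
This is an arithmetic sequence with common difference d = 9.
Next term = 23 + 9 = 32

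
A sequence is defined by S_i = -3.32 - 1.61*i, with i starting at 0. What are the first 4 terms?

This is an arithmetic sequence.
i=0: S_0 = -3.32 + -1.61*0 = -3.32
i=1: S_1 = -3.32 + -1.61*1 = -4.93
i=2: S_2 = -3.32 + -1.61*2 = -6.54
i=3: S_3 = -3.32 + -1.61*3 = -8.15
The first 4 terms are: [-3.32, -4.93, -6.54, -8.15]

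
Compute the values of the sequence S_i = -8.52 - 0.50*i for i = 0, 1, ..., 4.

This is an arithmetic sequence.
i=0: S_0 = -8.52 + -0.5*0 = -8.52
i=1: S_1 = -8.52 + -0.5*1 = -9.02
i=2: S_2 = -8.52 + -0.5*2 = -9.52
i=3: S_3 = -8.52 + -0.5*3 = -10.02
i=4: S_4 = -8.52 + -0.5*4 = -10.52
The first 5 terms are: [-8.52, -9.02, -9.52, -10.02, -10.52]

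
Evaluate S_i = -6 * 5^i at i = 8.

S_8 = -6 * 5^8 = -6 * 390625 = -2343750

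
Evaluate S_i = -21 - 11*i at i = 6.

S_6 = -21 + -11*6 = -21 + -66 = -87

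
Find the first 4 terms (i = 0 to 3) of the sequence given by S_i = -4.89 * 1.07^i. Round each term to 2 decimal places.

This is a geometric sequence.
i=0: S_0 = -4.89 * 1.07^0 = -4.89
i=1: S_1 = -4.89 * 1.07^1 ≈ -5.23
i=2: S_2 = -4.89 * 1.07^2 ≈ -5.6
i=3: S_3 = -4.89 * 1.07^3 ≈ -5.99
The first 4 terms are: [-4.89, -5.23, -5.6, -5.99]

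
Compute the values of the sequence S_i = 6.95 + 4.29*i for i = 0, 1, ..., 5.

This is an arithmetic sequence.
i=0: S_0 = 6.95 + 4.29*0 = 6.95
i=1: S_1 = 6.95 + 4.29*1 = 11.24
i=2: S_2 = 6.95 + 4.29*2 = 15.53
i=3: S_3 = 6.95 + 4.29*3 = 19.82
i=4: S_4 = 6.95 + 4.29*4 = 24.11
i=5: S_5 = 6.95 + 4.29*5 = 28.4
The first 6 terms are: [6.95, 11.24, 15.53, 19.82, 24.11, 28.4]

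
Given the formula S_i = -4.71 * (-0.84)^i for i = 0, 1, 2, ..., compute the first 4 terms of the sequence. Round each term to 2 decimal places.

This is a geometric sequence.
i=0: S_0 = -4.71 * (-0.84)^0 = -4.71
i=1: S_1 = -4.71 * (-0.84)^1 ≈ 3.96
i=2: S_2 = -4.71 * (-0.84)^2 ≈ -3.32
i=3: S_3 = -4.71 * (-0.84)^3 ≈ 2.79
The first 4 terms are: [-4.71, 3.96, -3.32, 2.79]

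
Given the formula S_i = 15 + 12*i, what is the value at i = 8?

S_8 = 15 + 12*8 = 15 + 96 = 111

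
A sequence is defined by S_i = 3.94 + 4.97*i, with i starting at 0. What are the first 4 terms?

This is an arithmetic sequence.
i=0: S_0 = 3.94 + 4.97*0 = 3.94
i=1: S_1 = 3.94 + 4.97*1 = 8.91
i=2: S_2 = 3.94 + 4.97*2 = 13.88
i=3: S_3 = 3.94 + 4.97*3 = 18.85
The first 4 terms are: [3.94, 8.91, 13.88, 18.85]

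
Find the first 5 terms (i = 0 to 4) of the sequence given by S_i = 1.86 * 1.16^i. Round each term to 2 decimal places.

This is a geometric sequence.
i=0: S_0 = 1.86 * 1.16^0 = 1.86
i=1: S_1 = 1.86 * 1.16^1 ≈ 2.16
i=2: S_2 = 1.86 * 1.16^2 ≈ 2.5
i=3: S_3 = 1.86 * 1.16^3 ≈ 2.9
i=4: S_4 = 1.86 * 1.16^4 ≈ 3.37
The first 5 terms are: [1.86, 2.16, 2.5, 2.9, 3.37]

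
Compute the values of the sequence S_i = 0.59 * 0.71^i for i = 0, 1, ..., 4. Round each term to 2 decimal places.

This is a geometric sequence.
i=0: S_0 = 0.59 * 0.71^0 = 0.59
i=1: S_1 = 0.59 * 0.71^1 ≈ 0.42
i=2: S_2 = 0.59 * 0.71^2 ≈ 0.3
i=3: S_3 = 0.59 * 0.71^3 ≈ 0.21
i=4: S_4 = 0.59 * 0.71^4 ≈ 0.15
The first 5 terms are: [0.59, 0.42, 0.3, 0.21, 0.15]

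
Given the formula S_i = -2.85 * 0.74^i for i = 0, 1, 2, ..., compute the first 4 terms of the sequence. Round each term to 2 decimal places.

This is a geometric sequence.
i=0: S_0 = -2.85 * 0.74^0 = -2.85
i=1: S_1 = -2.85 * 0.74^1 ≈ -2.11
i=2: S_2 = -2.85 * 0.74^2 ≈ -1.56
i=3: S_3 = -2.85 * 0.74^3 ≈ -1.15
The first 4 terms are: [-2.85, -2.11, -1.56, -1.15]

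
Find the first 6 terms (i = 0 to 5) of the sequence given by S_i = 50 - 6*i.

This is an arithmetic sequence.
i=0: S_0 = 50 + -6*0 = 50
i=1: S_1 = 50 + -6*1 = 44
i=2: S_2 = 50 + -6*2 = 38
i=3: S_3 = 50 + -6*3 = 32
i=4: S_4 = 50 + -6*4 = 26
i=5: S_5 = 50 + -6*5 = 20
The first 6 terms are: [50, 44, 38, 32, 26, 20]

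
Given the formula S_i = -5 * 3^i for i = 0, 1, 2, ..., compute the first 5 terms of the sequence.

This is a geometric sequence.
i=0: S_0 = -5 * 3^0 = -5
i=1: S_1 = -5 * 3^1 = -15
i=2: S_2 = -5 * 3^2 = -45
i=3: S_3 = -5 * 3^3 = -135
i=4: S_4 = -5 * 3^4 = -405
The first 5 terms are: [-5, -15, -45, -135, -405]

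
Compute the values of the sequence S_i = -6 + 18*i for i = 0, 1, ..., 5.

This is an arithmetic sequence.
i=0: S_0 = -6 + 18*0 = -6
i=1: S_1 = -6 + 18*1 = 12
i=2: S_2 = -6 + 18*2 = 30
i=3: S_3 = -6 + 18*3 = 48
i=4: S_4 = -6 + 18*4 = 66
i=5: S_5 = -6 + 18*5 = 84
The first 6 terms are: [-6, 12, 30, 48, 66, 84]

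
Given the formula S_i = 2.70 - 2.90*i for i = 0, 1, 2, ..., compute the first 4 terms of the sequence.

This is an arithmetic sequence.
i=0: S_0 = 2.7 + -2.9*0 = 2.7
i=1: S_1 = 2.7 + -2.9*1 = -0.2
i=2: S_2 = 2.7 + -2.9*2 = -3.1
i=3: S_3 = 2.7 + -2.9*3 = -6.0
The first 4 terms are: [2.7, -0.2, -3.1, -6.0]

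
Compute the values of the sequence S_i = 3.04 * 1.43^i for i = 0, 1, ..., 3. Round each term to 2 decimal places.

This is a geometric sequence.
i=0: S_0 = 3.04 * 1.43^0 = 3.04
i=1: S_1 = 3.04 * 1.43^1 ≈ 4.35
i=2: S_2 = 3.04 * 1.43^2 ≈ 6.22
i=3: S_3 = 3.04 * 1.43^3 ≈ 8.89
The first 4 terms are: [3.04, 4.35, 6.22, 8.89]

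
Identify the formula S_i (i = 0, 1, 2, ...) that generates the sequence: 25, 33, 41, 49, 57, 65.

Check differences: 33 - 25 = 8
41 - 33 = 8
Common difference d = 8.
First term a = 25.
Formula: S_i = 25 + 8*i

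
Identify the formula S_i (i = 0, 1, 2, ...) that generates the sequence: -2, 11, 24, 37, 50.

Check differences: 11 - -2 = 13
24 - 11 = 13
Common difference d = 13.
First term a = -2.
Formula: S_i = -2 + 13*i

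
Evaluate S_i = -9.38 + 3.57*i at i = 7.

S_7 = -9.38 + 3.57*7 = -9.38 + 24.99 = 15.61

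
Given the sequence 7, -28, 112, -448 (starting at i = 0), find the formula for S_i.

Check ratios: -28 / 7 = -4.0
Common ratio r = -4.
First term a = 7.
Formula: S_i = 7 * (-4)^i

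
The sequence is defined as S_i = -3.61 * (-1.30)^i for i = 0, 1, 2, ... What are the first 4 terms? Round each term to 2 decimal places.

This is a geometric sequence.
i=0: S_0 = -3.61 * (-1.3)^0 = -3.61
i=1: S_1 = -3.61 * (-1.3)^1 ≈ 4.69
i=2: S_2 = -3.61 * (-1.3)^2 ≈ -6.1
i=3: S_3 = -3.61 * (-1.3)^3 ≈ 7.93
The first 4 terms are: [-3.61, 4.69, -6.1, 7.93]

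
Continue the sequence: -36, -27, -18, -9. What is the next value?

Differences: -27 - -36 = 9
This is an arithmetic sequence with common difference d = 9.
Next term = -9 + 9 = 0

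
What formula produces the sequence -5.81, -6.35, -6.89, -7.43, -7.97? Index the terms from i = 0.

Check differences: -6.35 - -5.81 = -0.54
-6.89 - -6.35 = -0.54
Common difference d = -0.54.
First term a = -5.81.
Formula: S_i = -5.81 - 0.54*i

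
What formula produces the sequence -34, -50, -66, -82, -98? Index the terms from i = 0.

Check differences: -50 - -34 = -16
-66 - -50 = -16
Common difference d = -16.
First term a = -34.
Formula: S_i = -34 - 16*i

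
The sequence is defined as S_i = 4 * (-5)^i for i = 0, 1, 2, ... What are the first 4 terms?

This is a geometric sequence.
i=0: S_0 = 4 * (-5)^0 = 4
i=1: S_1 = 4 * (-5)^1 = -20
i=2: S_2 = 4 * (-5)^2 = 100
i=3: S_3 = 4 * (-5)^3 = -500
The first 4 terms are: [4, -20, 100, -500]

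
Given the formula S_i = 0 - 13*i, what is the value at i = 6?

S_6 = 0 + -13*6 = 0 + -78 = -78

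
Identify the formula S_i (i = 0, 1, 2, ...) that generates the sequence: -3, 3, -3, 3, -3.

Check ratios: 3 / -3 = -1.0
Common ratio r = -1.
First term a = -3.
Formula: S_i = -3 * (-1)^i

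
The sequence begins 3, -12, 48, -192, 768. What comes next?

Ratios: -12 / 3 = -4.0
This is a geometric sequence with common ratio r = -4.
Next term = 768 * -4 = -3072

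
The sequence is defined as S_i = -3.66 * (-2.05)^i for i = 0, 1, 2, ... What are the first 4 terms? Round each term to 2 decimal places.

This is a geometric sequence.
i=0: S_0 = -3.66 * (-2.05)^0 = -3.66
i=1: S_1 = -3.66 * (-2.05)^1 ≈ 7.5
i=2: S_2 = -3.66 * (-2.05)^2 ≈ -15.38
i=3: S_3 = -3.66 * (-2.05)^3 ≈ 31.53
The first 4 terms are: [-3.66, 7.5, -15.38, 31.53]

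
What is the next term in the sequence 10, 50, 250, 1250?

Ratios: 50 / 10 = 5.0
This is a geometric sequence with common ratio r = 5.
Next term = 1250 * 5 = 6250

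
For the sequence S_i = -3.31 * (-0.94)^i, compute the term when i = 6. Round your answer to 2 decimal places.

S_6 = -3.31 * (-0.94)^6 ≈ -3.31 * 0.6899 ≈ -2.28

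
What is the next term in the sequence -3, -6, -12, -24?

Ratios: -6 / -3 = 2.0
This is a geometric sequence with common ratio r = 2.
Next term = -24 * 2 = -48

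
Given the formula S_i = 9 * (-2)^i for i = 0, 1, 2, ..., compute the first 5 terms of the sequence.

This is a geometric sequence.
i=0: S_0 = 9 * (-2)^0 = 9
i=1: S_1 = 9 * (-2)^1 = -18
i=2: S_2 = 9 * (-2)^2 = 36
i=3: S_3 = 9 * (-2)^3 = -72
i=4: S_4 = 9 * (-2)^4 = 144
The first 5 terms are: [9, -18, 36, -72, 144]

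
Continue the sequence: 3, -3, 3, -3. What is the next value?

Ratios: -3 / 3 = -1.0
This is a geometric sequence with common ratio r = -1.
Next term = -3 * -1 = 3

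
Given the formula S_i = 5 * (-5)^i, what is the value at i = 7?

S_7 = 5 * (-5)^7 = 5 * -78125 = -390625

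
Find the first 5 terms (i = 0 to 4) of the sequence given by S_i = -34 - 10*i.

This is an arithmetic sequence.
i=0: S_0 = -34 + -10*0 = -34
i=1: S_1 = -34 + -10*1 = -44
i=2: S_2 = -34 + -10*2 = -54
i=3: S_3 = -34 + -10*3 = -64
i=4: S_4 = -34 + -10*4 = -74
The first 5 terms are: [-34, -44, -54, -64, -74]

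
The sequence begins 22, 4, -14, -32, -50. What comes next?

Differences: 4 - 22 = -18
This is an arithmetic sequence with common difference d = -18.
Next term = -50 + -18 = -68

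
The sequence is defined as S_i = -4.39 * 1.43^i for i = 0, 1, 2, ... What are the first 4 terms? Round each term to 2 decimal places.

This is a geometric sequence.
i=0: S_0 = -4.39 * 1.43^0 = -4.39
i=1: S_1 = -4.39 * 1.43^1 ≈ -6.28
i=2: S_2 = -4.39 * 1.43^2 ≈ -8.98
i=3: S_3 = -4.39 * 1.43^3 ≈ -12.84
The first 4 terms are: [-4.39, -6.28, -8.98, -12.84]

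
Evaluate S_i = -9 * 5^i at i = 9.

S_9 = -9 * 5^9 = -9 * 1953125 = -17578125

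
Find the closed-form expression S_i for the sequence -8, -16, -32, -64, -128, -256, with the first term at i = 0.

Check ratios: -16 / -8 = 2.0
Common ratio r = 2.
First term a = -8.
Formula: S_i = -8 * 2^i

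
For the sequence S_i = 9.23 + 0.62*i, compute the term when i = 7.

S_7 = 9.23 + 0.62*7 = 9.23 + 4.34 = 13.57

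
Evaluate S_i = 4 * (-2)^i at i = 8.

S_8 = 4 * (-2)^8 = 4 * 256 = 1024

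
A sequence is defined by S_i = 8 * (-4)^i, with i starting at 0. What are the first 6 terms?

This is a geometric sequence.
i=0: S_0 = 8 * (-4)^0 = 8
i=1: S_1 = 8 * (-4)^1 = -32
i=2: S_2 = 8 * (-4)^2 = 128
i=3: S_3 = 8 * (-4)^3 = -512
i=4: S_4 = 8 * (-4)^4 = 2048
i=5: S_5 = 8 * (-4)^5 = -8192
The first 6 terms are: [8, -32, 128, -512, 2048, -8192]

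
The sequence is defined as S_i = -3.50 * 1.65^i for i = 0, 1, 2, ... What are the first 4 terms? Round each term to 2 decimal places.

This is a geometric sequence.
i=0: S_0 = -3.5 * 1.65^0 = -3.5
i=1: S_1 = -3.5 * 1.65^1 ≈ -5.78
i=2: S_2 = -3.5 * 1.65^2 ≈ -9.53
i=3: S_3 = -3.5 * 1.65^3 ≈ -15.72
The first 4 terms are: [-3.5, -5.78, -9.53, -15.72]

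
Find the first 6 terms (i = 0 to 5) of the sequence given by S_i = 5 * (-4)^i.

This is a geometric sequence.
i=0: S_0 = 5 * (-4)^0 = 5
i=1: S_1 = 5 * (-4)^1 = -20
i=2: S_2 = 5 * (-4)^2 = 80
i=3: S_3 = 5 * (-4)^3 = -320
i=4: S_4 = 5 * (-4)^4 = 1280
i=5: S_5 = 5 * (-4)^5 = -5120
The first 6 terms are: [5, -20, 80, -320, 1280, -5120]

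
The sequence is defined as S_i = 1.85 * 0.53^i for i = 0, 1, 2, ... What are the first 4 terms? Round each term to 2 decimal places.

This is a geometric sequence.
i=0: S_0 = 1.85 * 0.53^0 = 1.85
i=1: S_1 = 1.85 * 0.53^1 ≈ 0.98
i=2: S_2 = 1.85 * 0.53^2 ≈ 0.52
i=3: S_3 = 1.85 * 0.53^3 ≈ 0.28
The first 4 terms are: [1.85, 0.98, 0.52, 0.28]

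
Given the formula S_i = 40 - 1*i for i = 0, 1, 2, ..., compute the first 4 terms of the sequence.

This is an arithmetic sequence.
i=0: S_0 = 40 + -1*0 = 40
i=1: S_1 = 40 + -1*1 = 39
i=2: S_2 = 40 + -1*2 = 38
i=3: S_3 = 40 + -1*3 = 37
The first 4 terms are: [40, 39, 38, 37]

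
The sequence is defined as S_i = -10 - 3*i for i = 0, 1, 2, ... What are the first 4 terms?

This is an arithmetic sequence.
i=0: S_0 = -10 + -3*0 = -10
i=1: S_1 = -10 + -3*1 = -13
i=2: S_2 = -10 + -3*2 = -16
i=3: S_3 = -10 + -3*3 = -19
The first 4 terms are: [-10, -13, -16, -19]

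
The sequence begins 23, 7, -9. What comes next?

Differences: 7 - 23 = -16
This is an arithmetic sequence with common difference d = -16.
Next term = -9 + -16 = -25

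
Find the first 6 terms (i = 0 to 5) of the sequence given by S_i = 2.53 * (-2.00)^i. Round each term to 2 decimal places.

This is a geometric sequence.
i=0: S_0 = 2.53 * (-2.0)^0 = 2.53
i=1: S_1 = 2.53 * (-2.0)^1 = -5.06
i=2: S_2 = 2.53 * (-2.0)^2 = 10.12
i=3: S_3 = 2.53 * (-2.0)^3 = -20.24
i=4: S_4 = 2.53 * (-2.0)^4 = 40.48
i=5: S_5 = 2.53 * (-2.0)^5 = -80.96
The first 6 terms are: [2.53, -5.06, 10.12, -20.24, 40.48, -80.96]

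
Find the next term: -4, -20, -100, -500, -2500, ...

Ratios: -20 / -4 = 5.0
This is a geometric sequence with common ratio r = 5.
Next term = -2500 * 5 = -12500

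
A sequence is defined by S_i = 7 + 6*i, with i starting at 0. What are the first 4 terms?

This is an arithmetic sequence.
i=0: S_0 = 7 + 6*0 = 7
i=1: S_1 = 7 + 6*1 = 13
i=2: S_2 = 7 + 6*2 = 19
i=3: S_3 = 7 + 6*3 = 25
The first 4 terms are: [7, 13, 19, 25]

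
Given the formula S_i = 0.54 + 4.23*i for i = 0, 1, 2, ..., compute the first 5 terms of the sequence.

This is an arithmetic sequence.
i=0: S_0 = 0.54 + 4.23*0 = 0.54
i=1: S_1 = 0.54 + 4.23*1 = 4.77
i=2: S_2 = 0.54 + 4.23*2 = 9.0
i=3: S_3 = 0.54 + 4.23*3 = 13.23
i=4: S_4 = 0.54 + 4.23*4 = 17.46
The first 5 terms are: [0.54, 4.77, 9.0, 13.23, 17.46]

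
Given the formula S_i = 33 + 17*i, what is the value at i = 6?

S_6 = 33 + 17*6 = 33 + 102 = 135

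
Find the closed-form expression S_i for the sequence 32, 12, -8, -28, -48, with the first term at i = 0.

Check differences: 12 - 32 = -20
-8 - 12 = -20
Common difference d = -20.
First term a = 32.
Formula: S_i = 32 - 20*i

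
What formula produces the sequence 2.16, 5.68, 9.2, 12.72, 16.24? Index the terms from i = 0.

Check differences: 5.68 - 2.16 = 3.52
9.2 - 5.68 = 3.52
Common difference d = 3.52.
First term a = 2.16.
Formula: S_i = 2.16 + 3.52*i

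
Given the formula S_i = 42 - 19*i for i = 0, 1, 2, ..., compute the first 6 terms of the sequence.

This is an arithmetic sequence.
i=0: S_0 = 42 + -19*0 = 42
i=1: S_1 = 42 + -19*1 = 23
i=2: S_2 = 42 + -19*2 = 4
i=3: S_3 = 42 + -19*3 = -15
i=4: S_4 = 42 + -19*4 = -34
i=5: S_5 = 42 + -19*5 = -53
The first 6 terms are: [42, 23, 4, -15, -34, -53]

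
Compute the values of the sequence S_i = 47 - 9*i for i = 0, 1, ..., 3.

This is an arithmetic sequence.
i=0: S_0 = 47 + -9*0 = 47
i=1: S_1 = 47 + -9*1 = 38
i=2: S_2 = 47 + -9*2 = 29
i=3: S_3 = 47 + -9*3 = 20
The first 4 terms are: [47, 38, 29, 20]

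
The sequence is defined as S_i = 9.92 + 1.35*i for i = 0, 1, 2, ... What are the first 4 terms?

This is an arithmetic sequence.
i=0: S_0 = 9.92 + 1.35*0 = 9.92
i=1: S_1 = 9.92 + 1.35*1 = 11.27
i=2: S_2 = 9.92 + 1.35*2 = 12.62
i=3: S_3 = 9.92 + 1.35*3 = 13.97
The first 4 terms are: [9.92, 11.27, 12.62, 13.97]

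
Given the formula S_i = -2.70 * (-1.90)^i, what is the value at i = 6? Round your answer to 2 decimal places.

S_6 = -2.7 * (-1.9)^6 ≈ -2.7 * 47.0459 ≈ -127.02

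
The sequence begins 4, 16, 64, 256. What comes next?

Ratios: 16 / 4 = 4.0
This is a geometric sequence with common ratio r = 4.
Next term = 256 * 4 = 1024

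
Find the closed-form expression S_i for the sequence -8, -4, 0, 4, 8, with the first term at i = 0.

Check differences: -4 - -8 = 4
0 - -4 = 4
Common difference d = 4.
First term a = -8.
Formula: S_i = -8 + 4*i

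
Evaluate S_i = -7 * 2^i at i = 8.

S_8 = -7 * 2^8 = -7 * 256 = -1792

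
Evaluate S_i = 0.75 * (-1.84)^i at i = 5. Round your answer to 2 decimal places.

S_5 = 0.75 * (-1.84)^5 ≈ 0.75 * -21.0906 ≈ -15.82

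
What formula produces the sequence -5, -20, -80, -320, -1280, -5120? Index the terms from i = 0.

Check ratios: -20 / -5 = 4.0
Common ratio r = 4.
First term a = -5.
Formula: S_i = -5 * 4^i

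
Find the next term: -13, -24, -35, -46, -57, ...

Differences: -24 - -13 = -11
This is an arithmetic sequence with common difference d = -11.
Next term = -57 + -11 = -68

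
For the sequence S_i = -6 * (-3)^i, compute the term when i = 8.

S_8 = -6 * (-3)^8 = -6 * 6561 = -39366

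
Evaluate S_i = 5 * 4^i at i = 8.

S_8 = 5 * 4^8 = 5 * 65536 = 327680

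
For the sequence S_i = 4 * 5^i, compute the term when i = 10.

S_10 = 4 * 5^10 = 4 * 9765625 = 39062500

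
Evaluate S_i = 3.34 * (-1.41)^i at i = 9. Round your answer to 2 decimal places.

S_9 = 3.34 * (-1.41)^9 ≈ 3.34 * -22.0278 ≈ -73.57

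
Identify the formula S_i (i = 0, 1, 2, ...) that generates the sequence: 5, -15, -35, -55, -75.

Check differences: -15 - 5 = -20
-35 - -15 = -20
Common difference d = -20.
First term a = 5.
Formula: S_i = 5 - 20*i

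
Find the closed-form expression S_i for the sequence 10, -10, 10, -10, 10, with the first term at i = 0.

Check ratios: -10 / 10 = -1.0
Common ratio r = -1.
First term a = 10.
Formula: S_i = 10 * (-1)^i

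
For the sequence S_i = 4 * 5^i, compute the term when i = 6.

S_6 = 4 * 5^6 = 4 * 15625 = 62500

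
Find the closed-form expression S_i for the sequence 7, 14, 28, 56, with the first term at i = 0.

Check ratios: 14 / 7 = 2.0
Common ratio r = 2.
First term a = 7.
Formula: S_i = 7 * 2^i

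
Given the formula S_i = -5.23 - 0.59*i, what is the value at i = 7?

S_7 = -5.23 + -0.59*7 = -5.23 + -4.13 = -9.36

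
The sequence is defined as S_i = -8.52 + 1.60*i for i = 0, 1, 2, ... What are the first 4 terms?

This is an arithmetic sequence.
i=0: S_0 = -8.52 + 1.6*0 = -8.52
i=1: S_1 = -8.52 + 1.6*1 = -6.92
i=2: S_2 = -8.52 + 1.6*2 = -5.32
i=3: S_3 = -8.52 + 1.6*3 = -3.72
The first 4 terms are: [-8.52, -6.92, -5.32, -3.72]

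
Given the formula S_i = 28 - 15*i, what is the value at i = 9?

S_9 = 28 + -15*9 = 28 + -135 = -107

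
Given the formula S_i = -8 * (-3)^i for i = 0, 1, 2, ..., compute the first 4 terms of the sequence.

This is a geometric sequence.
i=0: S_0 = -8 * (-3)^0 = -8
i=1: S_1 = -8 * (-3)^1 = 24
i=2: S_2 = -8 * (-3)^2 = -72
i=3: S_3 = -8 * (-3)^3 = 216
The first 4 terms are: [-8, 24, -72, 216]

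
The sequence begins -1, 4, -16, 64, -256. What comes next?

Ratios: 4 / -1 = -4.0
This is a geometric sequence with common ratio r = -4.
Next term = -256 * -4 = 1024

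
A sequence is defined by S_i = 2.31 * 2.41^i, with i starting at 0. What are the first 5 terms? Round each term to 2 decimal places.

This is a geometric sequence.
i=0: S_0 = 2.31 * 2.41^0 = 2.31
i=1: S_1 = 2.31 * 2.41^1 ≈ 5.57
i=2: S_2 = 2.31 * 2.41^2 ≈ 13.42
i=3: S_3 = 2.31 * 2.41^3 ≈ 32.33
i=4: S_4 = 2.31 * 2.41^4 ≈ 77.93
The first 5 terms are: [2.31, 5.57, 13.42, 32.33, 77.93]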